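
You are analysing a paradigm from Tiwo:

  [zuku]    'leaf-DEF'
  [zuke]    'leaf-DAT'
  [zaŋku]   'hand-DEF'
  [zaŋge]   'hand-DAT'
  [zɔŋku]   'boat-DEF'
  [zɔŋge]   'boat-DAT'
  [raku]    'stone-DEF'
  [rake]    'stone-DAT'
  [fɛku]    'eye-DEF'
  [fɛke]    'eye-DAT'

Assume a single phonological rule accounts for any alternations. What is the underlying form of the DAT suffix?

The DAT morpheme has two allomorphs, [-ge] and [-ke].
The DEF suffix, which begins with [k], is invariant after every stem; so [k] is not altered by any rule here.
So the underlying form is /-ge/, and voiced stops become voiceless after a vowel.

/-ge/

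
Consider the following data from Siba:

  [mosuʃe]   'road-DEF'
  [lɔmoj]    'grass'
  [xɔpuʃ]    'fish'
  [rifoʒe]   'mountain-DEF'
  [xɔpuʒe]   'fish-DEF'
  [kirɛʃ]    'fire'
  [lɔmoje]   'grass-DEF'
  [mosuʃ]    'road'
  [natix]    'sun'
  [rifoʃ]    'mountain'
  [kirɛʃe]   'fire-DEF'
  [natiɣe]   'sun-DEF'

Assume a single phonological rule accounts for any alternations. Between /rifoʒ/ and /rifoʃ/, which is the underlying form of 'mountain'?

/rifoʒ/

The stem for 'mountain' ends in [ʃ] in [rifoʃ] but [ʒ] in [rifoʒe].
But 'road' keeps [ʃ] in both environments ([mosuʃ], [mosuʃe]), so there is no rule changing /ʃ/ to [ʒ] before the DEF suffix.
So /ʒ/ is underlying, and a rule of word-final obstruent devoicing — voiced obstruents become voiceless word-finally — gives [ʃ].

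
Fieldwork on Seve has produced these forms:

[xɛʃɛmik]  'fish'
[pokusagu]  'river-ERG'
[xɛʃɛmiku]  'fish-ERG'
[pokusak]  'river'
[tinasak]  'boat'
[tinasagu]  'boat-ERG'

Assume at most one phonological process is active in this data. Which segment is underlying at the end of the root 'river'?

/g/

In [pokusak] and [pokusagu] the final segment of 'river' alternates: [k] ~ [g].
Compare 'fish', with invariant [k] in [xɛʃɛmik] and [xɛʃɛmiku]: an analysis with underlying /k/ and a rule producing [g] before the ERG suffix would wrongly predict alternation here too.
The alternation reflects word-final obstruent devoicing: voiced obstruents become voiceless word-finally. /g/ is underlying.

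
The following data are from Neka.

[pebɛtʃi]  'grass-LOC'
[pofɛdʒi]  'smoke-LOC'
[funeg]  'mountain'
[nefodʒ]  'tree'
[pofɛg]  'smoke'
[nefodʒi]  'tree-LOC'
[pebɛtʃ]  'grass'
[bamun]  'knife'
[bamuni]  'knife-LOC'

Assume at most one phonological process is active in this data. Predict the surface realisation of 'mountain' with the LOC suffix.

In [pofɛdʒi] and [pofɛg] the final segment of 'smoke' alternates: [dʒ] ~ [g].
But 'tree' keeps [dʒ] in both environments ([nefodʒi], [nefodʒ]), so there is no rule changing /dʒ/ to [g] in isolation.
Therefore /g/ is basic and [dʒ] is derived by palatalization before a front vowel (/g/ becomes palato-alveolar [dʒ] before a front vowel).
From [funeg] the stem 'mountain' is /funeg/; before a front vowel this yields [funedʒi].

[funedʒi]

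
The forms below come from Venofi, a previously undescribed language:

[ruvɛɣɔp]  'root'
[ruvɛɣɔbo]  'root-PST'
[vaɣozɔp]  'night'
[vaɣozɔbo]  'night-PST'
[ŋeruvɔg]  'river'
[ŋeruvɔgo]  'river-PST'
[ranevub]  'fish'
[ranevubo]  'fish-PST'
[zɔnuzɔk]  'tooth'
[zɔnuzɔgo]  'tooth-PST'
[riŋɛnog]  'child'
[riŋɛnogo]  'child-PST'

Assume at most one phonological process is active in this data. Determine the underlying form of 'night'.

In [vaɣozɔp] and [vaɣozɔbo] the final segment of 'night' alternates: [p] ~ [b].
Compare 'fish', with invariant [b] in [ranevub] and [ranevubo]: an analysis with underlying /b/ and a rule producing [p] in isolation would wrongly predict alternation here too.
Therefore /p/ is basic and [b] is derived by intervocalic voicing (voiceless stops become voiced between vowels).
So 'night' = /vaɣozɔp/.

/vaɣozɔp/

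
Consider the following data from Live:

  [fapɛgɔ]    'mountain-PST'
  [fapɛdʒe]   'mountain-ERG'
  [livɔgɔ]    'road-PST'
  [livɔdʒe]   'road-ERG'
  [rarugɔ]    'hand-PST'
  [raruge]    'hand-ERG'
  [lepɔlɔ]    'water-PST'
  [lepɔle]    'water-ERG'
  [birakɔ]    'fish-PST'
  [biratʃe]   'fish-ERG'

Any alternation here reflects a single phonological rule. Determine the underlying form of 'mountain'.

/fapɛdʒ/

The stem for 'mountain' ends in [g] in [fapɛgɔ] but [dʒ] in [fapɛdʒe].
But 'hand' keeps [g] in both environments ([rarugɔ], [raruge]), so there is no rule changing /g/ to [dʒ] before the ERG suffix.
So /dʒ/ is underlying, and a rule of depalatalization — palato-alveolar /tʃ/ and /dʒ/ become [k] and [g] when no front vowel follows — gives [g].
The underlying form of 'mountain' is therefore /fapɛdʒ/.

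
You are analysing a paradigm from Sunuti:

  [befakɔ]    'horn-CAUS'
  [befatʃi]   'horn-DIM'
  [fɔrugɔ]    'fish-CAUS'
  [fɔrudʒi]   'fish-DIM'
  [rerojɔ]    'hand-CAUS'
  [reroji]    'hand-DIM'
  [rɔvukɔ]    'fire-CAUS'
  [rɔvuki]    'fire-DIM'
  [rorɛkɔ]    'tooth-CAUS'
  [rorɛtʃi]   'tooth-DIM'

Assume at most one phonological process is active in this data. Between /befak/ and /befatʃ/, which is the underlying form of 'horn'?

In [befakɔ] and [befatʃi] the final segment of 'horn' alternates: [k] ~ [tʃ].
But 'fire' keeps [k] in both environments ([rɔvukɔ], [rɔvuki]), so there is no rule changing /k/ to [tʃ] before the DIM suffix.
The alternation reflects depalatalization: palato-alveolar /tʃ/ and /dʒ/ become [k] and [g] when no front vowel follows. /tʃ/ is underlying.

/befatʃ/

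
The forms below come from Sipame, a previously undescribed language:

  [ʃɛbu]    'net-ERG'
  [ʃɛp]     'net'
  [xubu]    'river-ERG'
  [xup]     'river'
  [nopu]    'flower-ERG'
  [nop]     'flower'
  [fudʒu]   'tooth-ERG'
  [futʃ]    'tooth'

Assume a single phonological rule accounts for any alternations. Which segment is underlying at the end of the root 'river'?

/b/

The root 'river' surfaces as [xubu] and [xup], with a stem-final [b] ~ [p] alternation.
If /p/ were underlying and a rule turned it into [b] before the ERG suffix, 'flower' would also alternate; but it has [p] in both [nopu] and [nop].
So /b/ is underlying, and a rule of word-final obstruent devoicing — voiced obstruents become voiceless word-finally — gives [p].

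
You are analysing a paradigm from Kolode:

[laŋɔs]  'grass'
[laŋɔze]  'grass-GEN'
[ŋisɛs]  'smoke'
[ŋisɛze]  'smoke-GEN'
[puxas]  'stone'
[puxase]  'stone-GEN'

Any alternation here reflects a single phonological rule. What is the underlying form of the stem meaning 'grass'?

/laŋɔz/

'grass' shows [s] ~ [z] at the end of the stem ([laŋɔs] vs [laŋɔze]).
The stem 'stone' ([puxas], [puxase]) shows [s] unchanged in both environments, so [s] cannot be basic with [z] derived before the GEN suffix.
The underlying segment must be /z/; voiced obstruents become voiceless word-finally, yielding [s] there.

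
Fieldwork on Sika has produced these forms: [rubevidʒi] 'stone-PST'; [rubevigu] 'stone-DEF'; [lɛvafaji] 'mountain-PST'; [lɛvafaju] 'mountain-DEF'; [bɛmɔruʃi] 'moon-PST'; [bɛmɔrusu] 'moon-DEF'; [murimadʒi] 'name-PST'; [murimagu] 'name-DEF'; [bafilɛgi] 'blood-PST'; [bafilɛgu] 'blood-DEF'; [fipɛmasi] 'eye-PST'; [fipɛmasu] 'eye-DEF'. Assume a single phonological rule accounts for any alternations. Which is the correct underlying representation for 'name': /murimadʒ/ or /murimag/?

/murimadʒ/

The stem for 'name' ends in [dʒ] in [murimadʒi] but [g] in [murimagu].
But 'blood' keeps [g] in both environments ([bafilɛgi], [bafilɛgu]), so there is no rule changing /g/ to [dʒ] before the PST suffix.
So /dʒ/ is underlying, and a rule of depalatalization — palato-alveolar /dʒ/ and /ʃ/ become [g] and [s] when no front vowel follows — gives [g].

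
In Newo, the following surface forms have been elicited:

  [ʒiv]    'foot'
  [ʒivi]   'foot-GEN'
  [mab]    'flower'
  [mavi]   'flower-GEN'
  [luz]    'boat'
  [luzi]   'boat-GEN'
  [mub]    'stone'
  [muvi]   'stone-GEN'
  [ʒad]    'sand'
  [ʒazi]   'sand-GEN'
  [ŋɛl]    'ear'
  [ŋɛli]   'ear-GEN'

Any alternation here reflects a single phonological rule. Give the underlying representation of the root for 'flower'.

The stem for 'flower' ends in [b] in [mab] but [v] in [mavi].
But 'foot' keeps [v] in both environments ([ʒiv], [ʒivi]), so there is no rule changing /v/ to [b] in isolation.
The alternation reflects intervocalic spirantization: voiced stops become fricatives between vowels. /b/ is underlying.

/mab/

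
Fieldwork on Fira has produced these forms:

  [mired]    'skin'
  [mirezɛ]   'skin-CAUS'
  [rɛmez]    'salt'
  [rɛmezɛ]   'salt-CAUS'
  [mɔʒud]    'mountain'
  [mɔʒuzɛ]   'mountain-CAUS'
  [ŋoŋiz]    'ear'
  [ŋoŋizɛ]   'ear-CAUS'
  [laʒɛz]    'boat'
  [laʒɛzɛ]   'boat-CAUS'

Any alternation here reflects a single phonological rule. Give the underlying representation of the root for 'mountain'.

/mɔʒud/

'mountain' shows [d] ~ [z] at the end of the stem ([mɔʒud] vs [mɔʒuzɛ]).
The stem 'salt' ([rɛmez], [rɛmezɛ]) shows [z] unchanged in both environments, so [z] cannot be basic with [d] derived in isolation.
So /d/ is underlying, and a rule of intervocalic spirantization — voiced stops become fricatives between vowels — gives [z].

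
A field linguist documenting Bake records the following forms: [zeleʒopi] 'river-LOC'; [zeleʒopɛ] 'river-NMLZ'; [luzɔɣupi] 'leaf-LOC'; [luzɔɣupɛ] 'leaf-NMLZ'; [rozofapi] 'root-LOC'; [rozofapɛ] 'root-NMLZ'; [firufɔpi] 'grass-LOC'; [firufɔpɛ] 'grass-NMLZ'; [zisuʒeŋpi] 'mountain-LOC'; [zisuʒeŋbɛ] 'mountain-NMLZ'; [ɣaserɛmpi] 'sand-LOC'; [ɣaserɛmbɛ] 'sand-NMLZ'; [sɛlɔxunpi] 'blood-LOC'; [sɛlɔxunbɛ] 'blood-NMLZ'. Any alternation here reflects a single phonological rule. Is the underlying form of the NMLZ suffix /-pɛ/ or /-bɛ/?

The NMLZ suffix surfaces as [-bɛ] and [-pɛ], depending on the final segment of the stem.
By contrast the LOC suffix keeps its initial [p] throughout — that segment must be underlying.
So the underlying form is /-bɛ/, and voiced stops become voiceless after a vowel.

/-bɛ/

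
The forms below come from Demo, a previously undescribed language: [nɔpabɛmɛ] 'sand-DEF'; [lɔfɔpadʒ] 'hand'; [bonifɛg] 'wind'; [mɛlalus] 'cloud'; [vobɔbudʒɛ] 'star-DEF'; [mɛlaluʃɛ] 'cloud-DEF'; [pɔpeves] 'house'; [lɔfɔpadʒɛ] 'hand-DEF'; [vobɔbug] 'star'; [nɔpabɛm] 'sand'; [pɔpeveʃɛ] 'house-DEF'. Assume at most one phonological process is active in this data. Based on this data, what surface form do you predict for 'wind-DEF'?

In [vobɔbudʒɛ] and [vobɔbug] the final segment of 'star' alternates: [dʒ] ~ [g].
The stem 'hand' ([lɔfɔpadʒɛ], [lɔfɔpadʒ]) shows [dʒ] unchanged in both environments, so [dʒ] cannot be basic with [g] derived in isolation.
So /g/ is underlying, and a rule of palatalization before a front vowel — /g/ and /s/ become palato-alveolar [dʒ] and [ʃ] before a front vowel — gives [dʒ].
The one attested form of 'wind', [bonifɛg], shows underlying /bonifɛg/. Applying the same rule before a front vowel gives [bonifɛdʒɛ].

[bonifɛdʒɛ]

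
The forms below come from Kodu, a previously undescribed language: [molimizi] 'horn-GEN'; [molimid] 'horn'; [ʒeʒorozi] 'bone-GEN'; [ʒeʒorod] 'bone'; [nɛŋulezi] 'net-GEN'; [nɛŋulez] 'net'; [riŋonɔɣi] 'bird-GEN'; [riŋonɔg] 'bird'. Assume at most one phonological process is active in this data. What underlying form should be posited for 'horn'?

The root 'horn' surfaces as [molimizi] and [molimid], with a stem-final [z] ~ [d] alternation.
If /z/ were underlying and a rule turned it into [d] in isolation, 'net' would also alternate; but it has [z] in both [nɛŋulezi] and [nɛŋulez].
The alternation reflects intervocalic spirantization: voiced stops become fricatives between vowels. /d/ is underlying.

/molimid/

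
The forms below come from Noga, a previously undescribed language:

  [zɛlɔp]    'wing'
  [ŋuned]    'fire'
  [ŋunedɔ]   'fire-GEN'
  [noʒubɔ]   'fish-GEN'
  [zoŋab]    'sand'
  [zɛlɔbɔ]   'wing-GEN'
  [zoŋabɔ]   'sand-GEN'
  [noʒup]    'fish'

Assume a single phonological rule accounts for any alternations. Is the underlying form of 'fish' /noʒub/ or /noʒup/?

'fish' shows [p] ~ [b] at the end of the stem ([noʒup] vs [noʒubɔ]).
Compare 'sand', with invariant [b] in [zoŋab] and [zoŋabɔ]: an analysis with underlying /b/ and a rule producing [p] in isolation would wrongly predict alternation here too.
The underlying segment must be /p/; voiceless stops become voiced between vowels, yielding [b] there.

/noʒup/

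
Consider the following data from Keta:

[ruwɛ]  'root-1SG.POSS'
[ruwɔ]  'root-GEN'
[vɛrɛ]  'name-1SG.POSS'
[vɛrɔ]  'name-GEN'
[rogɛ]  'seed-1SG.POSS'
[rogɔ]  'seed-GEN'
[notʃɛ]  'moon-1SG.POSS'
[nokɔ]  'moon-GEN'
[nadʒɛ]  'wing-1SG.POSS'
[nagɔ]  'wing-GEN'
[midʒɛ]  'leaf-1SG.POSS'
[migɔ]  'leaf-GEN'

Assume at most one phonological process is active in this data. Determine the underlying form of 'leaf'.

/midʒ/

The stem for 'leaf' ends in [dʒ] in [midʒɛ] but [g] in [migɔ].
If /g/ were underlying and a rule turned it into [dʒ] before the 1SG.POSS suffix, 'seed' would also alternate; but it has [g] in both [rogɛ] and [rogɔ].
Therefore /dʒ/ is basic and [g] is derived by depalatalization (palato-alveolar /tʃ/ and /dʒ/ become [k] and [g] when no front vowel follows).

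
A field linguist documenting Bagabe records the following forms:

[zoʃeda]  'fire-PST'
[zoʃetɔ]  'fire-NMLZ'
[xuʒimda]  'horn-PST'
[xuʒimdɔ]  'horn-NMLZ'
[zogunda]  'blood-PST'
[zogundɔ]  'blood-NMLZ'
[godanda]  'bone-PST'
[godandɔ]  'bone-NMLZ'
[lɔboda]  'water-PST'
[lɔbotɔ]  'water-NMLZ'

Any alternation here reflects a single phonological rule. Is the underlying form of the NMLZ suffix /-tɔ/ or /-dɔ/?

The NMLZ suffix surfaces as [-dɔ] and [-tɔ], depending on the final segment of the stem.
The PST suffix, which begins with [d], is invariant after every stem; so [d] is not altered by any rule here.
The NMLZ suffix is therefore /-tɔ/ underlyingly, with post-nasal voicing: voiceless stops become voiced after a nasal.

/-tɔ/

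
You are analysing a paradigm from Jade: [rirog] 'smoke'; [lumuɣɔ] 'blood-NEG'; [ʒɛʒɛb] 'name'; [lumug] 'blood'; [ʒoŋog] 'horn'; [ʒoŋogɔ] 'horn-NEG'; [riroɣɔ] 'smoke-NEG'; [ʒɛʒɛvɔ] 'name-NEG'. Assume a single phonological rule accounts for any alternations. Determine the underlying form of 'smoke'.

In [rirog] and [riroɣɔ] the final segment of 'smoke' alternates: [g] ~ [ɣ].
Compare 'horn', with invariant [g] in [ʒoŋog] and [ʒoŋogɔ]: an analysis with underlying /g/ and a rule producing [ɣ] before the NEG suffix would wrongly predict alternation here too.
The alternation reflects word-final hardening: voiced fricatives become stops word-finally. /ɣ/ is underlying.

/riroɣ/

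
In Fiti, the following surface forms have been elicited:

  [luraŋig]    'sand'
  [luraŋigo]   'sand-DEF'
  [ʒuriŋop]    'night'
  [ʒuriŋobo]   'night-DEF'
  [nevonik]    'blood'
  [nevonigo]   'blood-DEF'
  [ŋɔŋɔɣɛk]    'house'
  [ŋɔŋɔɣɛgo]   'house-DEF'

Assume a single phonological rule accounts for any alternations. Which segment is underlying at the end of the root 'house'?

The root 'house' surfaces as [ŋɔŋɔɣɛk] and [ŋɔŋɔɣɛgo], with a stem-final [k] ~ [g] alternation.
Compare 'sand', with invariant [g] in [luraŋig] and [luraŋigo]: an analysis with underlying /g/ and a rule producing [k] in isolation would wrongly predict alternation here too.
Therefore /k/ is basic and [g] is derived by intervocalic voicing (voiceless stops become voiced between vowels).

/k/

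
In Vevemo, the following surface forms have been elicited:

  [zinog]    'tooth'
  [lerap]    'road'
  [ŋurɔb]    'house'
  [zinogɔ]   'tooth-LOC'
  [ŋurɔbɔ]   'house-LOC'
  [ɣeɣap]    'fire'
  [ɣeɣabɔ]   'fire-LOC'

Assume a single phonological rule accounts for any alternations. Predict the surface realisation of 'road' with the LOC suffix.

'fire' shows [p] ~ [b] at the end of the stem ([ɣeɣap] vs [ɣeɣabɔ]).
The stem 'house' ([ŋurɔb], [ŋurɔbɔ]) shows [b] unchanged in both environments, so [b] cannot be basic with [p] derived in isolation.
Therefore /p/ is basic and [b] is derived by intervocalic voicing (voiceless stops become voiced between vowels).
The one attested form of 'road', [lerap], shows underlying /lerap/. Applying the same rule between vowels gives [lerabɔ].

[lerabɔ]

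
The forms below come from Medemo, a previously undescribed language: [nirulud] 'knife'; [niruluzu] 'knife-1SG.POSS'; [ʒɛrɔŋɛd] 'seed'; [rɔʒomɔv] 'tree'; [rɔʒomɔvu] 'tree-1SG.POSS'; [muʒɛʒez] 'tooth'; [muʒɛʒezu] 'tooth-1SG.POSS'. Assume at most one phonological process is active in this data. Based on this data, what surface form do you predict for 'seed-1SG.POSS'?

[ʒɛrɔŋɛzu]

'knife' shows [d] ~ [z] at the end of the stem ([nirulud] vs [niruluzu]).
If /z/ were underlying and a rule turned it into [d] in isolation, 'tooth' would also alternate; but it has [z] in both [muʒɛʒez] and [muʒɛʒezu].
Therefore /d/ is basic and [z] is derived by intervocalic spirantization (voiced stops become fricatives between vowels).
The one attested form of 'seed', [ʒɛrɔŋɛd], shows underlying /ʒɛrɔŋɛd/. Applying the same rule between vowels gives [ʒɛrɔŋɛzu].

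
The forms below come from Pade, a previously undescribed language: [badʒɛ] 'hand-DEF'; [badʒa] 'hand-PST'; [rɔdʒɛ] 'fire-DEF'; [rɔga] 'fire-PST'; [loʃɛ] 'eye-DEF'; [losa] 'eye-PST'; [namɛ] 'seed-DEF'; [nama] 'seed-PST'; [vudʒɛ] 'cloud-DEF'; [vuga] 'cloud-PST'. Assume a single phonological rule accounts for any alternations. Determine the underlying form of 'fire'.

In [rɔdʒɛ] and [rɔga] the final segment of 'fire' alternates: [dʒ] ~ [g].
But 'hand' keeps [dʒ] in both environments ([badʒɛ], [badʒa]), so there is no rule changing /dʒ/ to [g] before the PST suffix.
The alternation reflects palatalization before a front vowel: /g/ and /s/ become palato-alveolar [dʒ] and [ʃ] before a front vowel. /g/ is underlying.
The underlying form of 'fire' is therefore /rɔg/.

/rɔg/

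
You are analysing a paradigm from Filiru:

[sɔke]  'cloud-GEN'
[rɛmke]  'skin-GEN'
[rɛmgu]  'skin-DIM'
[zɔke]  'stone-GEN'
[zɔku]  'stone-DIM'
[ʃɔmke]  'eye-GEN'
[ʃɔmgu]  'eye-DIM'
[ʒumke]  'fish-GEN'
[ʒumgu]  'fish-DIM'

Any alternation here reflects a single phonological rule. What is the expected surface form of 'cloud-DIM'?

[sɔku]

The DIM suffix surfaces as [-gu] and [-ku], depending on the final segment of the stem.
By contrast the GEN suffix keeps its initial [k] throughout — that segment must be underlying.
The DIM suffix is therefore /-gu/ underlyingly, with post-vocalic devoicing: voiced stops become voiceless after a vowel.
After 'cloud', which ends in a vowel, the suffix surfaces as [-ku], giving [sɔku].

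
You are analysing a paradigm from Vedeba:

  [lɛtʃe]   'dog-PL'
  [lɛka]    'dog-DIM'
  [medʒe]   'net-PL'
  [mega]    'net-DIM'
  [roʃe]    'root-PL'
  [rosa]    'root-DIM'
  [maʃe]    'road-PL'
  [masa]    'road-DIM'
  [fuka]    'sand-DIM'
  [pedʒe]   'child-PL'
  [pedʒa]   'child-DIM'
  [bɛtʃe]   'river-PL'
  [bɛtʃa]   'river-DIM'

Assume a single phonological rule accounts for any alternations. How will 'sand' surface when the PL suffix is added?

The stem for 'dog' ends in [tʃ] in [lɛtʃe] but [k] in [lɛka].
If /tʃ/ were underlying and a rule turned it into [k] before the DIM suffix, 'river' would also alternate; but it has [tʃ] in both [bɛtʃe] and [bɛtʃa].
The alternation reflects palatalization before a front vowel: /k/, /g/ and /s/ become palato-alveolar [tʃ], [dʒ] and [ʃ] before a front vowel. /k/ is underlying.
The one attested form of 'sand', [fuka], shows underlying /fuk/. Applying the same rule before a front vowel gives [futʃe].

[futʃe]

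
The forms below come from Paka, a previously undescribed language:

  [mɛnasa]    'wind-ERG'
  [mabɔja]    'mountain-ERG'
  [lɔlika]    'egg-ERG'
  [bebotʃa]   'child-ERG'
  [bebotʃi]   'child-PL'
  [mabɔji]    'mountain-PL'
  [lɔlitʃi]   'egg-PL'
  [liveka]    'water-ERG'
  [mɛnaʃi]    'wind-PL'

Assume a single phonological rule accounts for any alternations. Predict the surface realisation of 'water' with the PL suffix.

[livetʃi]

The root 'egg' surfaces as [lɔlitʃi] and [lɔlika], with a stem-final [tʃ] ~ [k] alternation.
Compare 'child', with invariant [tʃ] in [bebotʃi] and [bebotʃa]: an analysis with underlying /tʃ/ and a rule producing [k] before the ERG suffix would wrongly predict alternation here too.
The underlying segment must be /k/; /k/ and /s/ become palato-alveolar [tʃ] and [ʃ] before a front vowel, yielding [tʃ] there.
From [liveka] the stem 'water' is /livek/; before a front vowel this yields [livetʃi].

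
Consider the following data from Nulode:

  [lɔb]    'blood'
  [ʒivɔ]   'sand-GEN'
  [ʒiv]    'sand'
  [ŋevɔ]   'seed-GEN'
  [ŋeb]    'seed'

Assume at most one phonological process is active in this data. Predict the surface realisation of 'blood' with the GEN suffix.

[lɔvɔ]

The stem for 'seed' ends in [v] in [ŋevɔ] but [b] in [ŋeb].
Compare 'sand', with invariant [v] in [ʒivɔ] and [ʒiv]: an analysis with underlying /v/ and a rule producing [b] in isolation would wrongly predict alternation here too.
So /b/ is underlying, and a rule of intervocalic spirantization — voiced stops become fricatives between vowels — gives [v].
The one attested form of 'blood', [lɔb], shows underlying /lɔb/. Applying the same rule between vowels gives [lɔvɔ].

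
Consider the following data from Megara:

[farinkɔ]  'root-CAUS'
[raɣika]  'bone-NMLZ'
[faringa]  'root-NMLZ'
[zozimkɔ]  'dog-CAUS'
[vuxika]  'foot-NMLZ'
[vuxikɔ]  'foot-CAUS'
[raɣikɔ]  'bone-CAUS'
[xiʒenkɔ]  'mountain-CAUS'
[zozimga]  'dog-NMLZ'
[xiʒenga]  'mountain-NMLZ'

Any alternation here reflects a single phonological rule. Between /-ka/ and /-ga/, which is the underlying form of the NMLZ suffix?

The NMLZ suffix surfaces as [-ga] and [-ka], depending on the final segment of the stem.
The CAUS suffix, which begins with [k], is invariant after every stem; so [k] is not altered by any rule here.
The NMLZ suffix is therefore /-ga/ underlyingly, with post-vocalic devoicing: voiced stops become voiceless after a vowel.

/-ga/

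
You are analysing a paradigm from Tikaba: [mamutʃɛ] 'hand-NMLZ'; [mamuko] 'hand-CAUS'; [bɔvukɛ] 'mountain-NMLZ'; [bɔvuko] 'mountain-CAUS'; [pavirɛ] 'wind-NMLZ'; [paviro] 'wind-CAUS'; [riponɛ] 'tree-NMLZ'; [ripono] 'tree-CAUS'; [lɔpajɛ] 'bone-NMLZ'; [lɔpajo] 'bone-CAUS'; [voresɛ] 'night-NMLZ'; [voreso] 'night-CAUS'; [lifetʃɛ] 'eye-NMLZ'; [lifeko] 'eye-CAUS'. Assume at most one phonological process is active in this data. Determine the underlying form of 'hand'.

The root 'hand' surfaces as [mamutʃɛ] and [mamuko], with a stem-final [tʃ] ~ [k] alternation.
Compare 'mountain', with invariant [k] in [bɔvukɛ] and [bɔvuko]: an analysis with underlying /k/ and a rule producing [tʃ] before the NMLZ suffix would wrongly predict alternation here too.
The alternation reflects depalatalization: palato-alveolar /tʃ/ becomes [k] when no front vowel follows. /tʃ/ is underlying.
So 'hand' = /mamutʃ/.

/mamutʃ/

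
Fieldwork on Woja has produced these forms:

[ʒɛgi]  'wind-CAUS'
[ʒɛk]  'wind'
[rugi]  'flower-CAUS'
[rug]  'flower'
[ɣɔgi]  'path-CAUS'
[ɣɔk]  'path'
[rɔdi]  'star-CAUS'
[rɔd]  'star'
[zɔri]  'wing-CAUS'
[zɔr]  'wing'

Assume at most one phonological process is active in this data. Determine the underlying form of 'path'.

The root 'path' surfaces as [ɣɔgi] and [ɣɔk], with a stem-final [g] ~ [k] alternation.
The stem 'flower' ([rugi], [rug]) shows [g] unchanged in both environments, so [g] cannot be basic with [k] derived in isolation.
So /k/ is underlying, and a rule of intervocalic voicing — voiceless stops become voiced between vowels — gives [g].
The underlying form of 'path' is therefore /ɣɔk/.

/ɣɔk/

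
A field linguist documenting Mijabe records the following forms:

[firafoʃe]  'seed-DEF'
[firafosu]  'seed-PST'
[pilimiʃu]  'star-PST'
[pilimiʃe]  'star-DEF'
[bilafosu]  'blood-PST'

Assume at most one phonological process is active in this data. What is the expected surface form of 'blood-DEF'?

In [firafoʃe] and [firafosu] the final segment of 'seed' alternates: [ʃ] ~ [s].
If /ʃ/ were underlying and a rule turned it into [s] before the PST suffix, 'star' would also alternate; but it has [ʃ] in both [pilimiʃe] and [pilimiʃu].
So /s/ is underlying, and a rule of palatalization before a front vowel — /s/ becomes palato-alveolar [ʃ] before a front vowel — gives [ʃ].
From [bilafosu] the stem 'blood' is /bilafos/; before a front vowel this yields [bilafoʃe].

[bilafoʃe]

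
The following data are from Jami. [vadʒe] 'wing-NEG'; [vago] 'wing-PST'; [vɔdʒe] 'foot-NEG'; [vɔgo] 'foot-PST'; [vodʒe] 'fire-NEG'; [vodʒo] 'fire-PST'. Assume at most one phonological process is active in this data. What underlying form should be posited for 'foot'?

/vɔg/

The stem for 'foot' ends in [dʒ] in [vɔdʒe] but [g] in [vɔgo].
If /dʒ/ were underlying and a rule turned it into [g] before the PST suffix, 'fire' would also alternate; but it has [dʒ] in both [vodʒe] and [vodʒo].
Therefore /g/ is basic and [dʒ] is derived by palatalization before a front vowel (/g/ becomes palato-alveolar [dʒ] before a front vowel).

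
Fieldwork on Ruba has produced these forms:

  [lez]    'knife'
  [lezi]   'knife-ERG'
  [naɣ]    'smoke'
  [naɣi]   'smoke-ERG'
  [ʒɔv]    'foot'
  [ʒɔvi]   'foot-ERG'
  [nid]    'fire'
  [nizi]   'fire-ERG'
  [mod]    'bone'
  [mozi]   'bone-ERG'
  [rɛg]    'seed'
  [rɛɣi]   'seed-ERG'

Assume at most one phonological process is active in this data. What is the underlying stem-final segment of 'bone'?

/d/

In [mod] and [mozi] the final segment of 'bone' alternates: [d] ~ [z].
But 'knife' keeps [z] in both environments ([lez], [lezi]), so there is no rule changing /z/ to [d] in isolation.
The underlying segment must be /d/; voiced stops become fricatives between vowels, yielding [z] there.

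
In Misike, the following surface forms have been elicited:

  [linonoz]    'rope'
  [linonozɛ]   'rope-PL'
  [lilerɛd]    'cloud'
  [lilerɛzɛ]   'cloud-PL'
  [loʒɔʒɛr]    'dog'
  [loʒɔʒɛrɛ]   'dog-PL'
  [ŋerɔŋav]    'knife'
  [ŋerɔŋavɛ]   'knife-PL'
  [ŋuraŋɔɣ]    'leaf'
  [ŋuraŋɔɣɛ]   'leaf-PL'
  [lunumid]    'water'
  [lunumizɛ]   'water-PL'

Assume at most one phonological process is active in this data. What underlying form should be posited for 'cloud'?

In [lilerɛd] and [lilerɛzɛ] the final segment of 'cloud' alternates: [d] ~ [z].
Compare 'rope', with invariant [z] in [linonoz] and [linonozɛ]: an analysis with underlying /z/ and a rule producing [d] in isolation would wrongly predict alternation here too.
The alternation reflects intervocalic spirantization: voiced stops become fricatives between vowels. /d/ is underlying.
The underlying form of 'cloud' is therefore /lilerɛd/.

/lilerɛd/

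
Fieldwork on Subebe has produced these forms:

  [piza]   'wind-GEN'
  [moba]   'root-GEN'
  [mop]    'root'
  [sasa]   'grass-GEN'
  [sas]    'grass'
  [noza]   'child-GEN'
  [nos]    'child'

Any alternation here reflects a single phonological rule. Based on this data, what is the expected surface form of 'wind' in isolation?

[pis]

'child' shows [z] ~ [s] at the end of the stem ([noza] vs [nos]).
The stem 'grass' ([sasa], [sas]) shows [s] unchanged in both environments, so [s] cannot be basic with [z] derived before the GEN suffix.
The underlying segment must be /z/; voiced obstruents become voiceless word-finally, yielding [s] there.
From [piza] the stem 'wind' is /piz/; word-finally this yields [pis].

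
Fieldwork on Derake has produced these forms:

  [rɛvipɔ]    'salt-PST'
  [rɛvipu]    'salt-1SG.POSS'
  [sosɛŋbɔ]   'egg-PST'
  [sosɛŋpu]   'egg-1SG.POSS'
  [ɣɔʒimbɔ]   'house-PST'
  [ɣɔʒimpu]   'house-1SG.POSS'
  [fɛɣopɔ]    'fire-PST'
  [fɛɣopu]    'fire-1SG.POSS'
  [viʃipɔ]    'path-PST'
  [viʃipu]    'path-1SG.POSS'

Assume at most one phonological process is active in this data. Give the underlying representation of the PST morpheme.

/-bɔ/

The PST suffix surfaces as [-bɔ] and [-pɔ], depending on the final segment of the stem.
The 1SG.POSS suffix, which begins with [p], is invariant after every stem; so [p] is not altered by any rule here.
So the underlying form is /-bɔ/, and voiced stops become voiceless after a vowel.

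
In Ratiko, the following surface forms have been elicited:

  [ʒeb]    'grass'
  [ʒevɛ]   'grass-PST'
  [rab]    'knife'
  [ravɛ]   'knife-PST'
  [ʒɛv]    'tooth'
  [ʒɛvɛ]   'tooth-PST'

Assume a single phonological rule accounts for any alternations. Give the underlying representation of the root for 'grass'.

/ʒeb/

'grass' shows [b] ~ [v] at the end of the stem ([ʒeb] vs [ʒevɛ]).
The stem 'tooth' ([ʒɛv], [ʒɛvɛ]) shows [v] unchanged in both environments, so [v] cannot be basic with [b] derived in isolation.
The underlying segment must be /b/; voiced stops become fricatives between vowels, yielding [v] there.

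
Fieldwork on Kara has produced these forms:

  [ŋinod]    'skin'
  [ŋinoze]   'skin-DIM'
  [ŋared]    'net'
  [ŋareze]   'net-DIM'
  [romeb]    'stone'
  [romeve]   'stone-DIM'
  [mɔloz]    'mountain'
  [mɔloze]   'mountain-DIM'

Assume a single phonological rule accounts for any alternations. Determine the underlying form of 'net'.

The root 'net' surfaces as [ŋared] and [ŋareze], with a stem-final [d] ~ [z] alternation.
But 'mountain' keeps [z] in both environments ([mɔloz], [mɔloze]), so there is no rule changing /z/ to [d] in isolation.
The underlying segment must be /d/; voiced stops become fricatives between vowels, yielding [z] there.
The underlying form of 'net' is therefore /ŋared/.

/ŋared/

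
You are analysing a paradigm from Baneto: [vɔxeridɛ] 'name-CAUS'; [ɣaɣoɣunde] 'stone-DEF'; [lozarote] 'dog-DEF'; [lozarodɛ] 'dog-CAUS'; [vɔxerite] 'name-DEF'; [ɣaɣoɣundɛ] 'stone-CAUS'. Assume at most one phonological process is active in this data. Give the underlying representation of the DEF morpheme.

/-te/

The DEF morpheme has two allomorphs, [-de] and [-te].
By contrast the CAUS suffix keeps its initial [d] throughout — that segment must be underlying.
So the underlying form is /-te/, and voiceless stops become voiced after a nasal.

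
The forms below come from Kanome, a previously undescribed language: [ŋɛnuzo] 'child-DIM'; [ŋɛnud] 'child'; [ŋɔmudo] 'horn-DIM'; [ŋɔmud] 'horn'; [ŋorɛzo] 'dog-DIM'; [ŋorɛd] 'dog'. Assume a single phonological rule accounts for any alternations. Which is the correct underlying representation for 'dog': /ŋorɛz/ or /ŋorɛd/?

/ŋorɛz/

The stem for 'dog' ends in [z] in [ŋorɛzo] but [d] in [ŋorɛd].
If /d/ were underlying and a rule turned it into [z] before the DIM suffix, 'horn' would also alternate; but it has [d] in both [ŋɔmudo] and [ŋɔmud].
The alternation reflects word-final hardening: voiced fricatives become stops word-finally. /z/ is underlying.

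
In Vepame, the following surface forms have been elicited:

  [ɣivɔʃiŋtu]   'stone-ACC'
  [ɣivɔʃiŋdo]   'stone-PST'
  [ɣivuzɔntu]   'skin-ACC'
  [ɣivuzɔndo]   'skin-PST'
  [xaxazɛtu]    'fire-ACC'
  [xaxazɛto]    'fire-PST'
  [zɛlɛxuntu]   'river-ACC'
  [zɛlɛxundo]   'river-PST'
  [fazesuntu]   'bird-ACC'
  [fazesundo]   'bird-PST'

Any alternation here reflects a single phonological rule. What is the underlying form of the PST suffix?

The PST suffix surfaces as [-do] and [-to], depending on the final segment of the stem.
The ACC suffix, which begins with [t], is invariant after every stem; so [t] is not altered by any rule here.
So the underlying form is /-do/, and voiced stops become voiceless after a vowel.

/-do/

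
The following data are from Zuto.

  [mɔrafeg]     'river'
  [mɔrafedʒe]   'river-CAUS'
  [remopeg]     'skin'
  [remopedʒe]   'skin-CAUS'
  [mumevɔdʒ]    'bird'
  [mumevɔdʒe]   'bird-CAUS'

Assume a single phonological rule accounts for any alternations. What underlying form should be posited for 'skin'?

The stem for 'skin' ends in [g] in [remopeg] but [dʒ] in [remopedʒe].
If /dʒ/ were underlying and a rule turned it into [g] in isolation, 'bird' would also alternate; but it has [dʒ] in both [mumevɔdʒ] and [mumevɔdʒe].
Therefore /g/ is basic and [dʒ] is derived by palatalization before a front vowel (/g/ becomes palato-alveolar [dʒ] before a front vowel).

/remopeg/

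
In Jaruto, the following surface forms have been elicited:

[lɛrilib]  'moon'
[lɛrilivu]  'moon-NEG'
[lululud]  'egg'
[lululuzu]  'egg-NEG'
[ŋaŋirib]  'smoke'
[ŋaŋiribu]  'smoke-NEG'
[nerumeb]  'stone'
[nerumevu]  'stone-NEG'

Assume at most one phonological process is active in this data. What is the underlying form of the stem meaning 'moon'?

/lɛriliv/

In [lɛrilib] and [lɛrilivu] the final segment of 'moon' alternates: [b] ~ [v].
Compare 'smoke', with invariant [b] in [ŋaŋirib] and [ŋaŋiribu]: an analysis with underlying /b/ and a rule producing [v] before the NEG suffix would wrongly predict alternation here too.
So /v/ is underlying, and a rule of word-final hardening — voiced fricatives become stops word-finally — gives [b].
Hence 'moon' is /lɛriliv/ underlyingly.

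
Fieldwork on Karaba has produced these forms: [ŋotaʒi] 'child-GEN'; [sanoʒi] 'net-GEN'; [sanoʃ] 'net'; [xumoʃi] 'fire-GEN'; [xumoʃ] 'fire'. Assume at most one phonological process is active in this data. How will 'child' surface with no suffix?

[ŋotaʃ]

The stem for 'net' ends in [ʒ] in [sanoʒi] but [ʃ] in [sanoʃ].
The stem 'fire' ([xumoʃi], [xumoʃ]) shows [ʃ] unchanged in both environments, so [ʃ] cannot be basic with [ʒ] derived before the GEN suffix.
The underlying segment must be /ʒ/; voiced obstruents become voiceless word-finally, yielding [ʃ] there.
From [ŋotaʒi] the stem 'child' is /ŋotaʒ/; word-finally this yields [ŋotaʃ].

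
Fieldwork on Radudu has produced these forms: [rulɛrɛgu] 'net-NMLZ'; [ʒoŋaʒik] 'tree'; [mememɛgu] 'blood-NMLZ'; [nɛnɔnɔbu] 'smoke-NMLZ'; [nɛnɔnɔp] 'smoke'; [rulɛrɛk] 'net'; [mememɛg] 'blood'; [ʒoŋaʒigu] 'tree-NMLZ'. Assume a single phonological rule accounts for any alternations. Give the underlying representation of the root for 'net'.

The stem for 'net' ends in [g] in [rulɛrɛgu] but [k] in [rulɛrɛk].
Compare 'blood', with invariant [g] in [mememɛgu] and [mememɛg]: an analysis with underlying /g/ and a rule producing [k] in isolation would wrongly predict alternation here too.
So /k/ is underlying, and a rule of intervocalic voicing — voiceless stops become voiced between vowels — gives [g].

/rulɛrɛk/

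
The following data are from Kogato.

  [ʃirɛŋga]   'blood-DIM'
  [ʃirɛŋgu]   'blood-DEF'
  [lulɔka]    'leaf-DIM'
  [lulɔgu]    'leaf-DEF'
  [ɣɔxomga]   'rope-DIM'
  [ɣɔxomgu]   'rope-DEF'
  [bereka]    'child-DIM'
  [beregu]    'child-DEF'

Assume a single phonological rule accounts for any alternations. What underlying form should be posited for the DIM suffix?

/-ka/

The DIM suffix surfaces as [-ga] and [-ka], depending on the final segment of the stem.
The DEF suffix, which begins with [g], is invariant after every stem; so [g] is not altered by any rule here.
The DIM suffix is therefore /-ka/ underlyingly, with post-nasal voicing: voiceless stops become voiced after a nasal.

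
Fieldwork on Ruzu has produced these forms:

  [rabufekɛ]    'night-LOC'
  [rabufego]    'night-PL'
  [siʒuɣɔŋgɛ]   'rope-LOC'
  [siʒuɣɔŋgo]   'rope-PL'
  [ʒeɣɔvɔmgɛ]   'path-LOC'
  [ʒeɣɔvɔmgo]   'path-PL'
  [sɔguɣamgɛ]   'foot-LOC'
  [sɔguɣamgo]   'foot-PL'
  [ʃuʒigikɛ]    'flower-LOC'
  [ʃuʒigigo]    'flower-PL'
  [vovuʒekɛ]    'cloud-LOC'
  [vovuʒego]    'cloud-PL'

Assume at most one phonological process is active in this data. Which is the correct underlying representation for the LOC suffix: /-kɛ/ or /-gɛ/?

/-kɛ/

The LOC suffix surfaces as [-gɛ] and [-kɛ], depending on the final segment of the stem.
By contrast the PL suffix keeps its initial [g] throughout — that segment must be underlying.
So the underlying form is /-kɛ/, and voiceless stops become voiced after a nasal.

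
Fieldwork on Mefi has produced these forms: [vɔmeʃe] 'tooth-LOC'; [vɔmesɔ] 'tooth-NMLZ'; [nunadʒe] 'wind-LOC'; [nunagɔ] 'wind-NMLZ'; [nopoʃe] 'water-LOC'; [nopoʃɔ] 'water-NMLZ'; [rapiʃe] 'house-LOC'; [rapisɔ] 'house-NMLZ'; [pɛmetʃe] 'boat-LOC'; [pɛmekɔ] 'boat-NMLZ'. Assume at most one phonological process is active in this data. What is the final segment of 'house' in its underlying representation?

The stem for 'house' ends in [ʃ] in [rapiʃe] but [s] in [rapisɔ].
If /ʃ/ were underlying and a rule turned it into [s] before the NMLZ suffix, 'water' would also alternate; but it has [ʃ] in both [nopoʃe] and [nopoʃɔ].
Therefore /s/ is basic and [ʃ] is derived by palatalization before a front vowel (/k/, /g/ and /s/ become palato-alveolar [tʃ], [dʒ] and [ʃ] before a front vowel).

/s/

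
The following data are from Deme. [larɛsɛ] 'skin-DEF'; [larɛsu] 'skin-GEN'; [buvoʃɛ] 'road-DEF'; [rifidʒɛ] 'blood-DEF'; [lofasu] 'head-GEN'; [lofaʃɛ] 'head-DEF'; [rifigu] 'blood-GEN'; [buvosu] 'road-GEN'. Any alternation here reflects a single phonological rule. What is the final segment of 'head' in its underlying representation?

The root 'head' surfaces as [lofasu] and [lofaʃɛ], with a stem-final [s] ~ [ʃ] alternation.
Compare 'skin', with invariant [s] in [larɛsu] and [larɛsɛ]: an analysis with underlying /s/ and a rule producing [ʃ] before the DEF suffix would wrongly predict alternation here too.
Therefore /ʃ/ is basic and [s] is derived by depalatalization (palato-alveolar /dʒ/ and /ʃ/ become [g] and [s] when no front vowel follows).

/ʃ/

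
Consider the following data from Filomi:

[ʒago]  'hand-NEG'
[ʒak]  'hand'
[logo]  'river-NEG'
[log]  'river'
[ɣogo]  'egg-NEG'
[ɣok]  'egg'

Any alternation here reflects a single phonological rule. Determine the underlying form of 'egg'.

In [ɣogo] and [ɣok] the final segment of 'egg' alternates: [g] ~ [k].
If /g/ were underlying and a rule turned it into [k] in isolation, 'river' would also alternate; but it has [g] in both [logo] and [log].
Therefore /k/ is basic and [g] is derived by intervocalic voicing (voiceless stops become voiced between vowels).
The underlying form of 'egg' is therefore /ɣok/.

/ɣok/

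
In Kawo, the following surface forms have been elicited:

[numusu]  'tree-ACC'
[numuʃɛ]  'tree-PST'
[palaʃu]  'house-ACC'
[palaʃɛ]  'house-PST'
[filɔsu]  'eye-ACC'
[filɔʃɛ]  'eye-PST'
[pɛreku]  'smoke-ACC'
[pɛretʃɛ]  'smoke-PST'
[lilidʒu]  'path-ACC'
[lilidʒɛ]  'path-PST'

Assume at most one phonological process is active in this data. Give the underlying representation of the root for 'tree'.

In [numusu] and [numuʃɛ] the final segment of 'tree' alternates: [s] ~ [ʃ].
If /ʃ/ were underlying and a rule turned it into [s] before the ACC suffix, 'house' would also alternate; but it has [ʃ] in both [palaʃu] and [palaʃɛ].
The alternation reflects palatalization before a front vowel: /k/ and /s/ become palato-alveolar [tʃ] and [ʃ] before a front vowel. /s/ is underlying.

/numus/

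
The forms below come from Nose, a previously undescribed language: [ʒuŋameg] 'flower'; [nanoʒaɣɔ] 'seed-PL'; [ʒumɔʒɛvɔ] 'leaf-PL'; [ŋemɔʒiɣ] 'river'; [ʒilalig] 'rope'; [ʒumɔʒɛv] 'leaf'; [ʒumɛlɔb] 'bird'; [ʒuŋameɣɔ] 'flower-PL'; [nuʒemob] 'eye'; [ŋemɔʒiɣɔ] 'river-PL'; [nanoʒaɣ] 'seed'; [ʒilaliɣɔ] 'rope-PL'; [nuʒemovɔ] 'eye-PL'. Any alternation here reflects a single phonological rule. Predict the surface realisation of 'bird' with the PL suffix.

[ʒumɛlɔvɔ]

In [nuʒemob] and [nuʒemovɔ] the final segment of 'eye' alternates: [b] ~ [v].
Compare 'leaf', with invariant [v] in [ʒumɔʒɛv] and [ʒumɔʒɛvɔ]: an analysis with underlying /v/ and a rule producing [b] in isolation would wrongly predict alternation here too.
Therefore /b/ is basic and [v] is derived by intervocalic spirantization (voiced stops become fricatives between vowels).
The one attested form of 'bird', [ʒumɛlɔb], shows underlying /ʒumɛlɔb/. Applying the same rule between vowels gives [ʒumɛlɔvɔ].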